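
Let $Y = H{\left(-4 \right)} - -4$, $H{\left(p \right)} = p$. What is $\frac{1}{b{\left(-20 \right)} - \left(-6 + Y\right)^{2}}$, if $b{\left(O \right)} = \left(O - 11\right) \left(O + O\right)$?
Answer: $\frac{1}{1204} \approx 0.00083056$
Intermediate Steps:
$b{\left(O \right)} = 2 O \left(-11 + O\right)$ ($b{\left(O \right)} = \left(-11 + O\right) 2 O = 2 O \left(-11 + O\right)$)
$Y = 0$ ($Y = -4 - -4 = -4 + 4 = 0$)
$\frac{1}{b{\left(-20 \right)} - \left(-6 + Y\right)^{2}} = \frac{1}{2 \left(-20\right) \left(-11 - 20\right) - \left(-6 + 0\right)^{2}} = \frac{1}{2 \left(-20\right) \left(-31\right) - \left(-6\right)^{2}} = \frac{1}{1240 - 36} = \frac{1}{1204}$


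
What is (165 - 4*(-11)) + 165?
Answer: 374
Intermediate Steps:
(165 - 4*(-11)) + 165 = (165 + 44) + 165 = 209 + 165 = 374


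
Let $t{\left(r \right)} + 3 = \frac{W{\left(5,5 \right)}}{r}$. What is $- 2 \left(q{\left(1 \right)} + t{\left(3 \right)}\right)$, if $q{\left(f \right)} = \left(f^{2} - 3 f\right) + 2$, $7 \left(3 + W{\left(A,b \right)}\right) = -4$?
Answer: $\frac{176}{21} \approx 8.381$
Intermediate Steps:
$W{\left(A,b \right)} = - \frac{25}{7}$ ($W{\left(A,b \right)} = -3 + \frac{1}{7} \left(-4\right) = -3 - \frac{4}{7} = - \frac{25}{7}$)
$t{\left(r \right)} = -3 - \frac{25}{7 r}$
$q{\left(f \right)} = 2 + f^{2} - 3 f$
$- 2 \left(q{\left(1 \right)} + t{\left(3 \right)}\right) = - 2 \left(\left(2 + 1^{2} - 3\right) - \left(3 + \frac{25}{7 \cdot 3}\right)\right) = - 2 \left(\left(2 + 1 - 3\right) - \frac{88}{21}\right) = - 2 \left(0 - \frac{88}{21}\right) = \left(-2\right) \left(- \frac{88}{21}\right) = \frac{176}{21}$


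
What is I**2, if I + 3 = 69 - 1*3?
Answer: 3969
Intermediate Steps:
I = 63 (I = -3 + (69 - 1*3) = -3 + (69 - 3) = -3 + 66 = 63)
I**2 = 63**2 = 3969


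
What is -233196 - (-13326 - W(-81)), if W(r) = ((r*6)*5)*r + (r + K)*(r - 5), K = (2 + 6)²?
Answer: -21578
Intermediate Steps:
K = 64 (K = 8² = 64)
W(r) = 30*r² + (-5 + r)*(64 + r) (W(r) = ((r*6)*5)*r + (r + 64)*(r - 5) = ((6*r)*5)*r + (64 + r)*(-5 + r) = (30*r)*r + (-5 + r)*(64 + r) = 30*r² + (-5 + r)*(64 + r))
-233196 - (-13326 - W(-81)) = -233196 - (-13326 - (-320 + 31*(-81)² + 59*(-81))) = -233196 - (-13326 - (-320 + 31*6561 - 4779)) = -233196 - (-13326 - (-320 + 203391 - 4779)) = -233196 - (-13326 - 1*198292) = -233196 - (-13326 - 198292) = -233196 - 1*(-211618) = -233196 + 211618 = -21578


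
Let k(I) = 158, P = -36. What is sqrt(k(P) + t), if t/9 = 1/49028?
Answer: sqrt(94948029281)/24514 ≈ 12.570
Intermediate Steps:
t = 9/49028 ≈ 0.00018357
sqrt(k(P) + t) = sqrt(158 + 9/49028) = sqrt(7746433/49028) = sqrt(94948029281)/24514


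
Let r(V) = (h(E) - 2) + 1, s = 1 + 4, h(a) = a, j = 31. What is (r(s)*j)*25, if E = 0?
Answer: -775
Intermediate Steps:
s = 5
r(V) = -1 (r(V) = (0 - 2) + 1 = -2 + 1 = -1)
(r(s)*j)*25 = -1*31*25 = -31*25 = -775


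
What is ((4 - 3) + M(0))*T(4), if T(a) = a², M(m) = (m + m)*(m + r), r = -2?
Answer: 16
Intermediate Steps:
M(m) = 2*m*(-2 + m) (M(m) = (m + m)*(m - 2) = (2*m)*(-2 + m) = 2*m*(-2 + m))
((4 - 3) + M(0))*T(4) = ((4 - 3) + 2*0*(-2 + 0))*4² = (1 + 2*0*(-2))*16 = (1 + 0)*16 = 1*16 = 16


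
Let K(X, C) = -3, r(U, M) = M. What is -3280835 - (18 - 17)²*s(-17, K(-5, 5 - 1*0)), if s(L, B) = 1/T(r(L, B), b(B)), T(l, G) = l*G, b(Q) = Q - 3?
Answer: -59055031/18 ≈ -3.2808e+6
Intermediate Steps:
b(Q) = -3 + Q
T(l, G) = G*l
s(L, B) = 1/(B*(-3 + B)) (s(L, B) = 1/((-3 + B)*B) = 1/(B*(-3 + B)))
-3280835 - (18 - 17)²*s(-17, K(-5, 5 - 1*0)) = -3280835 - (18 - 17)²*1/((-3)*(-3 - 3)) = -3280835 - 1²*(-⅓/(-6)) = -3280835 - (-⅓*(-⅙)) = -3280835 - 1/18 = -59055031/18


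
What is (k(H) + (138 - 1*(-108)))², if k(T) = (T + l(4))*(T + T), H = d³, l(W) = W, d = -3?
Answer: 2214144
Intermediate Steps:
H = -27 (H = (-3)³ = -27)
k(T) = 2*T*(4 + T) (k(T) = (T + 4)*(T + T) = (4 + T)*(2*T) = 2*T*(4 + T))
(k(H) + (138 - 1*(-108)))² = (2*(-27)*(4 - 27) + (138 - 1*(-108)))² = (2*(-27)*(-23) + (138 + 108))² = (1242 + 246)² = 1488² = 2214144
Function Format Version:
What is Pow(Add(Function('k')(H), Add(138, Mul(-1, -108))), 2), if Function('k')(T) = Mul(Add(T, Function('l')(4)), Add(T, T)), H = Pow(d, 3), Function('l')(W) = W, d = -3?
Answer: 2214144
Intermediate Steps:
H = -27 (H = Pow(-3, 3) = -27)
Function('k')(T) = Mul(2, T, Add(4, T)) (Function('k')(T) = Mul(Add(T, 4), Add(T, T)) = Mul(Add(4, T), Mul(2, T)) = Mul(2, T, Add(4, T)))
Pow(Add(Function('k')(H), Add(138, Mul(-1, -108))), 2) = Pow(Add(Mul(2, -27, Add(4, -27)), Add(138, Mul(-1, -108))), 2) = Pow(Add(Mul(2, -27, -23), Add(138, 108)), 2) = Pow(Add(1242, 246), 2) = Pow(1488, 2) = 2214144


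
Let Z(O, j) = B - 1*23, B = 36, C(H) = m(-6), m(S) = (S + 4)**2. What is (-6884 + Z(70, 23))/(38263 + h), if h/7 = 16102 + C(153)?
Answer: -6871/151005 ≈ -0.045502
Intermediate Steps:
m(S) = (4 + S)**2
C(H) = 4 (C(H) = (4 - 6)**2 = (-2)**2 = 4)
h = 112742 (h = 7*(16102 + 4) = 7*16106 = 112742)
Z(O, j) = 13 (Z(O, j) = 36 - 1*23 = 36 - 23 = 13)
(-6884 + Z(70, 23))/(38263 + h) = (-6884 + 13)/(38263 + 112742) = -6871/151005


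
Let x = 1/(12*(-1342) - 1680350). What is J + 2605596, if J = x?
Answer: 4420273756583/1696454 ≈ 2.6056e+6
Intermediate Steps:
x = -1/1696454 (x = 1/(-16104 - 1680350) = 1/(-1696454) = -1/1696454 ≈ -5.8946e-7)
J = -1/1696454 ≈ -5.8946e-7
J + 2605596 = -1/1696454 + 2605596 = 4420273756583/1696454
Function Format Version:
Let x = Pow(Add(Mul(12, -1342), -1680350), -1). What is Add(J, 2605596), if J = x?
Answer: Rational(4420273756583, 1696454) ≈ 2.6056e+6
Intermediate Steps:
x = Rational(-1, 1696454) (x = Pow(Add(-16104, -1680350), -1) = Pow(-1696454, -1) = Rational(-1, 1696454) ≈ -5.8946e-7)
J = Rational(-1, 1696454) ≈ -5.8946e-7
Add(J, 2605596) = Add(Rational(-1, 1696454), 2605596) = Rational(4420273756583, 1696454)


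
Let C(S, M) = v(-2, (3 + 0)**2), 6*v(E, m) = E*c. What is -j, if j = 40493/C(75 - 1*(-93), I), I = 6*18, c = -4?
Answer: -121479/4 ≈ -30370.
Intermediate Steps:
I = 108
v(E, m) = -2*E/3 (v(E, m) = (E*(-4))/6 = (-4*E)/6 = -2*E/3)
C(S, M) = 4/3 (C(S, M) = -2/3*(-2) = 4/3)
j = 121479/4 (j = 40493/(4/3) = 40493*(3/4) = 121479/4 ≈ 30370.)
-j = -1*121479/4 = -121479/4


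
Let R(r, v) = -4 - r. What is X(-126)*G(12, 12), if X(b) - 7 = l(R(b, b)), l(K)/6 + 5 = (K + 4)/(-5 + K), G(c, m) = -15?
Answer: 3225/13 ≈ 248.08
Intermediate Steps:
l(K) = -30 + 6*(4 + K)/(-5 + K) (l(K) = -30 + 6*((K + 4)/(-5 + K)) = -30 + 6*((4 + K)/(-5 + K)) = -30 + 6*(4 + K)/(-5 + K))
X(b) = 7 + 6*(45 + 4*b)/(-9 - b) (X(b) = 7 + 6*(29 - 4*(-4 - b))/(-5 + (-4 - b)) = 7 + 6*(29 + (16 + 4*b))/(-9 - b) = 7 + 6*(45 + 4*b)/(-9 - b))
X(-126)*G(12, 12) = ((-207 - 17*(-126))/(9 - 126))*(-15) = ((-207 + 2142)/(-117))*(-15) = -1/117*1935*(-15) = -215/13*(-15) = 3225/13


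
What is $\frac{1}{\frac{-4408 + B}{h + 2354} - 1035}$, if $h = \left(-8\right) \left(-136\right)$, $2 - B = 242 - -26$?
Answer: $- \frac{1721}{1783572} \approx -0.00096492$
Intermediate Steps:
$B = -266$ ($B = 2 - \left(242 - -26\right) = 2 - \left(242 + 26\right) = 2 - 268 = -266$)
$h = 1088$
$\frac{1}{\frac{-4408 + B}{h + 2354} - 1035} = \frac{1}{\frac{-4408 - 266}{1088 + 2354} - 1035} = \frac{1}{- \frac{4674}{3442} - 1035} = \frac{1}{\left(-4674\right) \frac{1}{3442} - 1035} = \frac{1}{- \frac{2337}{1721} - 1035} = \frac{1}{- \frac{1783572}{1721}} = - \frac{1721}{1783572}$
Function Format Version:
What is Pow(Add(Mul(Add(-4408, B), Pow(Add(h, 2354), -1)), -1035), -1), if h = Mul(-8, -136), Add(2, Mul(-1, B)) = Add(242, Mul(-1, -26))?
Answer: Rational(-1721, 1783572) ≈ -0.00096492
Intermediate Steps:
B = -266 (B = Add(2, Mul(-1, Add(242, Mul(-1, -26)))) = Add(2, Mul(-1, Add(242, 26))) = Add(2, Mul(-1, 268)) = Add(2, -268) = -266)
h = 1088
Pow(Add(Mul(Add(-4408, B), Pow(Add(h, 2354), -1)), -1035), -1) = Pow(Add(Mul(Add(-4408, -266), Pow(Add(1088, 2354), -1)), -1035), -1) = Pow(Add(Mul(-4674, Pow(3442, -1)), -1035), -1) = Pow(Add(Mul(-4674, Rational(1, 3442)), -1035), -1) = Pow(Add(Rational(-2337, 1721), -1035), -1) = Pow(Rational(-1783572, 1721), -1) = Rational(-1721, 1783572)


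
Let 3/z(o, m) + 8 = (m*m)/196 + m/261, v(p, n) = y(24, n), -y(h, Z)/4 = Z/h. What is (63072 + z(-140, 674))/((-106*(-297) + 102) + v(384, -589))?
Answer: 11191075724538/5621472586739 ≈ 1.9908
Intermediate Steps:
y(h, Z) = -4*Z/h
v(p, n) = -n/6 (v(p, n) = -4*n/24 = -4*n*1/24 = -n/6)
z(o, m) = 3/(-8 + m²/196 + m/261) (z(o, m) = 3/(-8 + ((m*m)/196 + m/261)) = 3/(-8 + (m²*(1/196) + m*(1/261))) = 3/(-8 + (m²/196 + m/261)) = 3/(-8 + m²/196 + m/261))
(63072 + z(-140, 674))/((-106*(-297) + 102) + v(384, -589)) = (63072 + 153468/(-409248 + 196*674 + 261*674²))/((-106*(-297) + 102) - ⅙*(-589)) = (63072 + 153468/(-409248 + 132104 + 261*454276))/((31482 + 102) + 589/6) = (63072 + 153468/(-409248 + 132104 + 118566036))/(31584 + 589/6) = (63072 + 153468/118288892)/(190093/6) = (63072 + 153468*(1/118288892))*(6/190093) = (63072 + 38367/29572223)*(6/190093) = (1865179287423/29572223)*(6/190093) = 11191075724538/5621472586739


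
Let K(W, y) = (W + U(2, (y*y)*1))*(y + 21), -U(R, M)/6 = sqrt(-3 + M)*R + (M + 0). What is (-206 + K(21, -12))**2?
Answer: 62375473 + 1683288*sqrt(141) ≈ 8.2363e+7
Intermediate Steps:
U(R, M) = -6*M - 6*R*sqrt(-3 + M) (U(R, M) = -6*(sqrt(-3 + M)*R + (M + 0)) = -6*(R*sqrt(-3 + M) + M) = -6*(M + R*sqrt(-3 + M)) = -6*M - 6*R*sqrt(-3 + M))
K(W, y) = (21 + y)*(W - 12*sqrt(-3 + y**2) - 6*y**2) (K(W, y) = (W + (-6*y*y - 6*2*sqrt(-3 + (y*y)*1)))*(y + 21) = (W + (-6*y**2 - 6*2*sqrt(-3 + y**2*1)))*(21 + y) = (W + (-6*y**2 - 6*2*sqrt(-3 + y**2)))*(21 + y) = (W + (-6*y**2 - 12*sqrt(-3 + y**2)))*(21 + y) = (W + (-12*sqrt(-3 + y**2) - 6*y**2))*(21 + y) = (W - 12*sqrt(-3 + y**2) - 6*y**2)*(21 + y) = (21 + y)*(W - 12*sqrt(-3 + y**2) - 6*y**2))
(-206 + K(21, -12))**2 = (-206 + (-252*sqrt(-3 + (-12)**2) - 126*(-12)**2 + 21*21 + 21*(-12) - 6*(-12)*((-12)**2 + 2*sqrt(-3 + (-12)**2))))**2 = (-206 + (-252*sqrt(-3 + 144) - 126*144 + 441 - 252 - 6*(-12)*(144 + 2*sqrt(-3 + 144))))**2 = (-206 + (-252*sqrt(141) - 18144 + 441 - 252 - 6*(-12)*(144 + 2*sqrt(141))))**2 = (-206 + (-252*sqrt(141) - 18144 + 441 - 252 + (10368 + 144*sqrt(141))))**2 = (-206 + (-7587 - 108*sqrt(141)))**2 = (-7793 - 108*sqrt(141))**2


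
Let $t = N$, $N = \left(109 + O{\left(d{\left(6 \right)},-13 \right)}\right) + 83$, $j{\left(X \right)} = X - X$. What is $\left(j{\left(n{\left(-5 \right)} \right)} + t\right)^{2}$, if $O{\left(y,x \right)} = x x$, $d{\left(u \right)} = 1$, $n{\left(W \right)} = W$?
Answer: $130321$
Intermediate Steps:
$O{\left(y,x \right)} = x^{2}$
$j{\left(X \right)} = 0$
$N = 361$ ($N = \left(109 + \left(-13\right)^{2}\right) + 83 = \left(109 + 169\right) + 83 = 278 + 83 = 361$)
$t = 361$
$\left(j{\left(n{\left(-5 \right)} \right)} + t\right)^{2} = \left(0 + 361\right)^{2} = 361^{2} = 130321$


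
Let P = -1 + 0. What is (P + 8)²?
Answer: 49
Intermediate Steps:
P = -1
(P + 8)² = (-1 + 8)² = 7² = 49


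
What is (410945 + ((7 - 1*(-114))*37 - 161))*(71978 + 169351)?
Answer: 100214521869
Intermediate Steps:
(410945 + ((7 - 1*(-114))*37 - 161))*(71978 + 169351) = (410945 + ((7 + 114)*37 - 161))*241329 = (410945 + (121*37 - 161))*241329 = (410945 + (4477 - 161))*241329 = (410945 + 4316)*241329 = 415261*241329 = 100214521869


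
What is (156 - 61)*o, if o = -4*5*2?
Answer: -3800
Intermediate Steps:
o = -40 (o = -20*2 = -40)
(156 - 61)*o = (156 - 61)*(-40) = 95*(-40) = -3800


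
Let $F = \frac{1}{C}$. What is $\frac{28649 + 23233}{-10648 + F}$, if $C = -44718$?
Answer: $- \frac{2320059276}{476157265} \approx -4.8725$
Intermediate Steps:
$F = - \frac{1}{44718}$ ($F = \frac{1}{-44718} = - \frac{1}{44718} \approx -2.2362 \cdot 10^{-5}$)
$\frac{28649 + 23233}{-10648 + F} = \frac{28649 + 23233}{-10648 - \frac{1}{44718}} = \frac{51882}{- \frac{476157265}{44718}} = 51882 \left(- \frac{44718}{476157265}\right) = - \frac{2320059276}{476157265}$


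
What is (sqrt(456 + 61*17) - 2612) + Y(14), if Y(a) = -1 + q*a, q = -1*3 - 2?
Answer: -2683 + sqrt(1493) ≈ -2644.4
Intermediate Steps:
q = -5 (q = -3 - 2 = -5)
Y(a) = -1 - 5*a
(sqrt(456 + 61*17) - 2612) + Y(14) = (sqrt(456 + 61*17) - 2612) + (-1 - 5*14) = (sqrt(456 + 1037) - 2612) + (-1 - 70) = (sqrt(1493) - 2612) - 71 = (-2612 + sqrt(1493)) - 71 = -2683 + sqrt(1493)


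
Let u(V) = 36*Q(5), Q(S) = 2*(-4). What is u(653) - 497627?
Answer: -497915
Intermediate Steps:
Q(S) = -8
u(V) = -288 (u(V) = 36*(-8) = -288)
u(653) - 497627 = -288 - 497627 = -497915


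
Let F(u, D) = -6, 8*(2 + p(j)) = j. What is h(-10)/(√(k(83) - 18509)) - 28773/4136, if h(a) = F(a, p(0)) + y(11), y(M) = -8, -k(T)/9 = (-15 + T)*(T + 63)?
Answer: -28773/4136 + 14*I*√107861/107861 ≈ -6.9567 + 0.042628*I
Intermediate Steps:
k(T) = -9*(-15 + T)*(63 + T) (k(T) = -9*(-15 + T)*(T + 63) = -9*(-15 + T)*(63 + T))
p(j) = -2 + j/8
h(a) = -14 (h(a) = -6 - 8 = -14)
h(-10)/(√(k(83) - 18509)) - 28773/4136 = -14/√((8505 - 432*83 - 9*83²) - 18509) - 28773/4136 = -14/√((8505 - 35856 - 9*6889) - 18509) - 28773*1/4136 = -14/√((8505 - 35856 - 62001) - 18509) - 28773/4136 = -14/√(-89352 - 18509) - 28773/4136 = -14*(-I*√107861/107861) - 28773/4136 = -(-14)*I*√107861/107861 - 28773/4136 = 14*I*√107861/107861 - 28773/4136 = -28773/4136 + 14*I*√107861/107861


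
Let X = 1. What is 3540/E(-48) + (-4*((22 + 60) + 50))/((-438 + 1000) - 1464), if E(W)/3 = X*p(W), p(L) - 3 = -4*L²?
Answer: 172732/377733 ≈ 0.45729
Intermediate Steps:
p(L) = 3 - 4*L²
E(W) = 9 - 12*W² (E(W) = 3*(1*(3 - 4*W²)) = 3*(3 - 4*W²) = 9 - 12*W²)
3540/E(-48) + (-4*((22 + 60) + 50))/((-438 + 1000) - 1464) = 3540/(9 - 12*(-48)²) + (-4*((22 + 60) + 50))/((-438 + 1000) - 1464) = 3540/(9 - 12*2304) + (-4*(82 + 50))/(562 - 1464) = 3540/(9 - 27648) - 4*132/(-902) = 3540/(-27639) - 528*(-1/902) = 3540*(-1/27639) + 24/41 = -1180/9213 + 24/41 = 172732/377733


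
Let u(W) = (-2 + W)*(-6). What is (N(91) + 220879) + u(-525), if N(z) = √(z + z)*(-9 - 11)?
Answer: 224041 - 20*√182 ≈ 2.2377e+5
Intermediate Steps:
N(z) = -20*√2*√z (N(z) = √(2*z)*(-20) = (√2*√z)*(-20) = -20*√2*√z)
u(W) = 12 - 6*W
(N(91) + 220879) + u(-525) = (-20*√2*√91 + 220879) + (12 - 6*(-525)) = (-20*√182 + 220879) + (12 + 3150) = (220879 - 20*√182) + 3162 = 224041 - 20*√182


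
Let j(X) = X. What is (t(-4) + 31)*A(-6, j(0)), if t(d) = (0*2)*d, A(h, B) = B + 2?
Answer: 62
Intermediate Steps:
A(h, B) = 2 + B
t(d) = 0 (t(d) = 0*d = 0)
(t(-4) + 31)*A(-6, j(0)) = (0 + 31)*(2 + 0) = 31*2 = 62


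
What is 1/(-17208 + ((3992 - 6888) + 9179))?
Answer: -1/10925 ≈ -9.1533e-5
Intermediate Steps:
1/(-17208 + ((3992 - 6888) + 9179)) = 1/(-17208 + (-2896 + 9179)) = 1/(-17208 + 6283) = 1/(-10925) = -1/10925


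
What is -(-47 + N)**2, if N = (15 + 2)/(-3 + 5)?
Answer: -5929/4 ≈ -1482.3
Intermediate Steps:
N = 17/2 ≈ 8.5000
-(-47 + N)**2 = -(-47 + 17/2)**2 = -(-77/2)**2 = -1*5929/4 = -5929/4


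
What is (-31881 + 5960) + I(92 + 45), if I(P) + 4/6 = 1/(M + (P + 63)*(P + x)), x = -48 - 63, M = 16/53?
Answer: -7144426027/275616 ≈ -25922.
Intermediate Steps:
M = 16/53 (M = 16*(1/53) = 16/53 ≈ 0.30189)
x = -111
I(P) = -⅔ + 1/(16/53 + (-111 + P)*(63 + P)) (I(P) = -⅔ + 1/(16/53 + (P + 63)*(P - 111)) = -⅔ + 1/(16/53 + (63 + P)*(-111 + P)) = -⅔ + 1/(16/53 + (-111 + P)*(63 + P)))
(-31881 + 5960) + I(92 + 45) = (-31881 + 5960) + (741385 - 106*(92 + 45)² + 5088*(92 + 45))/(3*(-370613 - 2544*(92 + 45) + 53*(92 + 45)²)) = -25921 + (741385 - 106*137² + 5088*137)/(3*(-370613 - 2544*137 + 53*137²)) = -25921 + (741385 - 106*18769 + 697056)/(3*(-370613 - 348528 + 53*18769)) = -25921 + (741385 - 1989514 + 697056)/(3*(-370613 - 348528 + 994757)) = -25921 + (⅓)*(-551073)/275616 = -25921 + (⅓)*(1/275616)*(-551073) = -25921 - 183691/275616 = -7144426027/275616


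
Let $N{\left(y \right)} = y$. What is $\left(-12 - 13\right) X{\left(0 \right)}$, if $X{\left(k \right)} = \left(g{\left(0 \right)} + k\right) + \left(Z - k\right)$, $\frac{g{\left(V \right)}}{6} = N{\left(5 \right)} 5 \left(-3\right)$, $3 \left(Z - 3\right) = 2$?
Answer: $\frac{33475}{3} \approx 11158.0$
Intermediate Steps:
$Z = \frac{11}{3}$ ($Z = 3 + \frac{1}{3} \cdot 2 = 3 + \frac{2}{3} = \frac{11}{3} \approx 3.6667$)
$g{\left(V \right)} = -450$ ($g{\left(V \right)} = 6 \cdot 5 \cdot 5 \left(-3\right) = 6 \cdot 25 \left(-3\right) = 6 \left(-75\right) = -450$)
$X{\left(k \right)} = - \frac{1339}{3}$ ($X{\left(k \right)} = \left(-450 + k\right) - \left(- \frac{11}{3} + k\right) = - \frac{1339}{3}$)
$\left(-12 - 13\right) X{\left(0 \right)} = \left(-12 - 13\right) \left(- \frac{1339}{3}\right) = \left(-25\right) \left(- \frac{1339}{3}\right) = \frac{33475}{3}$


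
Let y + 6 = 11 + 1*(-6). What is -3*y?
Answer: 3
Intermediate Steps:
y = -1 (y = -6 + (11 + 1*(-6)) = -6 + (11 - 6) = -6 + 5 = -1)
-3*y = -3*(-1) = 3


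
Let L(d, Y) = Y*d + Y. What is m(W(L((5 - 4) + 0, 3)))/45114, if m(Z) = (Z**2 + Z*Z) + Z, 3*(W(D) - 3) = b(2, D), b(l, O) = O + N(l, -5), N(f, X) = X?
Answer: 115/203013 ≈ 0.00056647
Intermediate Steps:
L(d, Y) = Y + Y*d
b(l, O) = -5 + O (b(l, O) = O - 5 = -5 + O)
W(D) = 4/3 + D/3 (W(D) = 3 + (-5 + D)/3 = 3 + (-5/3 + D/3) = 4/3 + D/3)
m(Z) = Z + 2*Z**2 (m(Z) = (Z**2 + Z**2) + Z = 2*Z**2 + Z = Z + 2*Z**2)
m(W(L((5 - 4) + 0, 3)))/45114 = ((4/3 + (3*(1 + ((5 - 4) + 0)))/3)*(1 + 2*(4/3 + (3*(1 + ((5 - 4) + 0)))/3)))/45114 = ((4/3 + (3*(1 + (1 + 0)))/3)*(1 + 2*(4/3 + (3*(1 + (1 + 0)))/3)))*(1/45114) = ((4/3 + (3*(1 + 1))/3)*(1 + 2*(4/3 + (3*(1 + 1))/3)))*(1/45114) = ((4/3 + (3*2)/3)*(1 + 2*(4/3 + (3*2)/3)))*(1/45114) = ((4/3 + (1/3)*6)*(1 + 2*(4/3 + (1/3)*6)))*(1/45114) = ((4/3 + 2)*(1 + 2*(4/3 + 2)))*(1/45114) = (10*(1 + 2*(10/3))/3)*(1/45114) = (10*(1 + 20/3)/3)*(1/45114) = ((10/3)*(23/3))*(1/45114) = (230/9)*(1/45114) = 115/203013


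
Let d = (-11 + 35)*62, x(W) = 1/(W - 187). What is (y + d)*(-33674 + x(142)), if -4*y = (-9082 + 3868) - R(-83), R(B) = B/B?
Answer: -16921701277/180 ≈ -9.4009e+7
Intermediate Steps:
R(B) = 1
x(W) = 1/(-187 + W)
d = 1488 (d = 24*62 = 1488)
y = 5215/4 (y = -((-9082 + 3868) - 1*1)/4 = -(-5214 - 1)/4 = -1/4*(-5215) = 5215/4 ≈ 1303.8)
(y + d)*(-33674 + x(142)) = (5215/4 + 1488)*(-33674 + 1/(-187 + 142)) = 11167*(-33674 + 1/(-45))/4 = 11167*(-33674 - 1/45)/4 = (11167/4)*(-1515331/45) = -16921701277/180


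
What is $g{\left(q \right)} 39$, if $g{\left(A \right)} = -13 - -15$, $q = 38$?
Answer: $78$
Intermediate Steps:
$g{\left(A \right)} = 2$ ($g{\left(A \right)} = -13 + 15 = 2$)
$g{\left(q \right)} 39 = 2 \cdot 39 = 78$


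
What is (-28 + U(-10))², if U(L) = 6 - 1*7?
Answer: 841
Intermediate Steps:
U(L) = -1 (U(L) = 6 - 7 = -1)
(-28 + U(-10))² = (-28 - 1)² = (-29)² = 841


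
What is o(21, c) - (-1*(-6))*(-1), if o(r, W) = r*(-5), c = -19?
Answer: -99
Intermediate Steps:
o(r, W) = -5*r
o(21, c) - (-1*(-6))*(-1) = -5*21 - (-1*(-6))*(-1) = -105 - 6*(-1) = -105 - 1*(-6) = -105 + 6 = -99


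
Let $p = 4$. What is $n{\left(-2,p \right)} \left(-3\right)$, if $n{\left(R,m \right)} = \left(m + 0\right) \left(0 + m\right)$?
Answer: $-48$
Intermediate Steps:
$n{\left(R,m \right)} = m^{2}$ ($n{\left(R,m \right)} = m m = m^{2}$)
$n{\left(-2,p \right)} \left(-3\right) = 4^{2} \left(-3\right) = 16 \left(-3\right) = -48$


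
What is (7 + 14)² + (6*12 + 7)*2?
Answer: 599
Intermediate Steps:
(7 + 14)² + (6*12 + 7)*2 = 21² + (72 + 7)*2 = 441 + 79*2 = 441 + 158 = 599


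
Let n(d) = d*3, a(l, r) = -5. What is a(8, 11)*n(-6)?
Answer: 90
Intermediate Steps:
n(d) = 3*d
a(8, 11)*n(-6) = -15*(-6) = -5*(-18) = 90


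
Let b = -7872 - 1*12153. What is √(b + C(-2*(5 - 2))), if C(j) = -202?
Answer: I*√20227 ≈ 142.22*I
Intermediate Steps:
b = -20025 (b = -7872 - 12153 = -20025)
√(b + C(-2*(5 - 2))) = √(-20025 - 202) = √(-20227) = I*√20227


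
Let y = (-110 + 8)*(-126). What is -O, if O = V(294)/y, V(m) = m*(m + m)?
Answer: -686/51 ≈ -13.451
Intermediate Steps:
V(m) = 2*m² (V(m) = m*(2*m) = 2*m²)
y = 12852 (y = -102*(-126) = 12852)
O = 686/51 (O = (2*294²)/12852 = (2*86436)*(1/12852) = 172872*(1/12852) = 686/51 ≈ 13.451)
-O = -1*686/51 = -686/51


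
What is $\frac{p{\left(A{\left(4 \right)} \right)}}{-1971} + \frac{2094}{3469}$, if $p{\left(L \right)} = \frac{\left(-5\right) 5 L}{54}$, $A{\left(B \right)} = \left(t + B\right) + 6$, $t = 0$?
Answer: $\frac{111870023}{184609773} \approx 0.60598$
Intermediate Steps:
$A{\left(B \right)} = 6 + B$ ($A{\left(B \right)} = \left(0 + B\right) + 6 = B + 6 = 6 + B$)
$p{\left(L \right)} = - \frac{25 L}{54}$ ($p{\left(L \right)} = - 25 L \frac{1}{54} = - \frac{25 L}{54}$)
$\frac{p{\left(A{\left(4 \right)} \right)}}{-1971} + \frac{2094}{3469} = \frac{\left(- \frac{25}{54}\right) \left(6 + 4\right)}{-1971} + \frac{2094}{3469} = \left(- \frac{25}{54}\right) 10 \left(- \frac{1}{1971}\right) + 2094 \cdot \frac{1}{3469} = \left(- \frac{125}{27}\right) \left(- \frac{1}{1971}\right) + \frac{2094}{3469} = \frac{125}{53217} + \frac{2094}{3469} = \frac{111870023}{184609773}$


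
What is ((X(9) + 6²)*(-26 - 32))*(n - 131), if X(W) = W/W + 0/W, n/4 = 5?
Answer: 238206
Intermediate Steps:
n = 20 (n = 4*5 = 20)
X(W) = 1 (X(W) = 1 + 0 = 1)
((X(9) + 6²)*(-26 - 32))*(n - 131) = ((1 + 6²)*(-26 - 32))*(20 - 131) = ((1 + 36)*(-58))*(-111) = (37*(-58))*(-111) = -2146*(-111) = 238206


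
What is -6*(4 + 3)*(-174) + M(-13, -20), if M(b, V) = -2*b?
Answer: 7334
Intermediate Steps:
-6*(4 + 3)*(-174) + M(-13, -20) = -6*(4 + 3)*(-174) - 2*(-13) = -6*7*(-174) + 26 = -42*(-174) + 26 = 7308 + 26 = 7334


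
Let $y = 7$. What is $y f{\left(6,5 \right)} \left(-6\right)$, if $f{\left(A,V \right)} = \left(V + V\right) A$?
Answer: $-2520$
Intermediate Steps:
$f{\left(A,V \right)} = 2 A V$ ($f{\left(A,V \right)} = 2 V A = 2 A V$)
$y f{\left(6,5 \right)} \left(-6\right) = 7 \cdot 2 \cdot 6 \cdot 5 \left(-6\right) = 7 \cdot 60 \left(-6\right) = 420 \left(-6\right) = -2520$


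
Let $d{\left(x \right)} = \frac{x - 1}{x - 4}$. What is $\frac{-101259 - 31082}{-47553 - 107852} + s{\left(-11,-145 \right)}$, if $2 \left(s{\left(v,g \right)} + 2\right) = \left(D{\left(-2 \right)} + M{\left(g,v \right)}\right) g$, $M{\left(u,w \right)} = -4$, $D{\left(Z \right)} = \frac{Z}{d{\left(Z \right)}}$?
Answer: $\frac{89956431}{155405} \approx 578.85$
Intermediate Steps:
$d{\left(x \right)} = \frac{-1 + x}{-4 + x}$
$D{\left(Z \right)} = \frac{Z \left(-4 + Z\right)}{-1 + Z}$ ($D{\left(Z \right)} = \frac{Z}{\frac{1}{-4 + Z} \left(-1 + Z\right)} = Z \frac{-4 + Z}{-1 + Z} = \frac{Z \left(-4 + Z\right)}{-1 + Z}$)
$s{\left(v,g \right)} = -2 - 4 g$ ($s{\left(v,g \right)} = -2 + \frac{\left(- \frac{2 \left(-4 - 2\right)}{-1 - 2} - 4\right) g}{2} = -2 + \frac{\left(\left(-2\right) \frac{1}{-3} \left(-6\right) - 4\right) g}{2} = -2 + \frac{\left(\left(-2\right) \left(- \frac{1}{3}\right) \left(-6\right) - 4\right) g}{2} = -2 + \frac{\left(-4 - 4\right) g}{2} = -2 + \frac{\left(-8\right) g}{2} = -2 - 4 g$)
$\frac{-101259 - 31082}{-47553 - 107852} + s{\left(-11,-145 \right)} = \frac{-101259 - 31082}{-47553 - 107852} - -578 = - \frac{132341}{-155405} + \left(-2 + 580\right) = \left(-132341\right) \left(- \frac{1}{155405}\right) + 578 = \frac{132341}{155405} + 578 = \frac{89956431}{155405}$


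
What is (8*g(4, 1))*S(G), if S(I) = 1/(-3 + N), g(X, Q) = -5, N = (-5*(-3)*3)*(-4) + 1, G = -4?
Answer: 20/91 ≈ 0.21978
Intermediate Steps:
N = -179 (N = (15*3)*(-4) + 1 = 45*(-4) + 1 = -180 + 1 = -179)
S(I) = -1/182 (S(I) = 1/(-3 - 179) = 1/(-182) = -1/182)
(8*g(4, 1))*S(G) = (8*(-5))*(-1/182) = -40*(-1/182) = 20/91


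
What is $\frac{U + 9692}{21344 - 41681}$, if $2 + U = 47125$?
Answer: $- \frac{56815}{20337} \approx -2.7937$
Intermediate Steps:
$U = 47123$ ($U = -2 + 47125 = 47123$)
$\frac{U + 9692}{21344 - 41681} = \frac{47123 + 9692}{21344 - 41681} = \frac{56815}{-20337} = 56815 \left(- \frac{1}{20337}\right) = - \frac{56815}{20337}$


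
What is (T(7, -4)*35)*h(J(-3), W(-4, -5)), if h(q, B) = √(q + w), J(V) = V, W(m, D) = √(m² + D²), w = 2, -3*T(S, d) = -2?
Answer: 70*I/3 ≈ 23.333*I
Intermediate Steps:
T(S, d) = ⅔ (T(S, d) = -⅓*(-2) = ⅔)
W(m, D) = √(D² + m²)
h(q, B) = √(2 + q) (h(q, B) = √(q + 2) = √(2 + q))
(T(7, -4)*35)*h(J(-3), W(-4, -5)) = ((⅔)*35)*√(2 - 3) = 70*√(-1)/3 = 70*I/3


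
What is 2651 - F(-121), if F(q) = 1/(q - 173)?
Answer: 779395/294 ≈ 2651.0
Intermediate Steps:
F(q) = 1/(-173 + q)
2651 - F(-121) = 2651 - 1/(-173 - 121) = 2651 - 1/(-294) = 2651 - 1*(-1/294) = 2651 + 1/294 = 779395/294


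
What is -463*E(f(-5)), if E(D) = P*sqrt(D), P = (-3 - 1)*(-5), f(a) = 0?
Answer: 0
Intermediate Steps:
P = 20 (P = -4*(-5) = 20)
E(D) = 20*sqrt(D)
-463*E(f(-5)) = -9260*sqrt(0) = -9260*0 = -463*0 = 0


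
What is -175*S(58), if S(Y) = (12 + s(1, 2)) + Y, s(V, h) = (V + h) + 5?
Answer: -13650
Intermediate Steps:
s(V, h) = 5 + V + h
S(Y) = 20 + Y (S(Y) = (12 + (5 + 1 + 2)) + Y = (12 + 8) + Y = 20 + Y)
-175*S(58) = -175*(20 + 58) = -175*78 = -13650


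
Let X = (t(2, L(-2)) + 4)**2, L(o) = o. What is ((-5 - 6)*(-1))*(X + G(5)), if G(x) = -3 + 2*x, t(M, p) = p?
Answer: 121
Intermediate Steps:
X = 4 (X = (-2 + 4)**2 = 2**2 = 4)
((-5 - 6)*(-1))*(X + G(5)) = ((-5 - 6)*(-1))*(4 + (-3 + 2*5)) = (-11*(-1))*(4 + (-3 + 10)) = 11*(4 + 7) = 11*11 = 121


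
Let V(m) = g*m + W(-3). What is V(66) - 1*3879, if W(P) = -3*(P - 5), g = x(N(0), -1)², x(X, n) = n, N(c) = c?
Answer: -3789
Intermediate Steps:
g = 1 (g = (-1)² = 1)
W(P) = 15 - 3*P (W(P) = -3*(-5 + P) = 15 - 3*P)
V(m) = 24 + m (V(m) = 1*m + (15 - 3*(-3)) = m + (15 + 9) = m + 24 = 24 + m)
V(66) - 1*3879 = (24 + 66) - 1*3879 = 90 - 3879 = -3789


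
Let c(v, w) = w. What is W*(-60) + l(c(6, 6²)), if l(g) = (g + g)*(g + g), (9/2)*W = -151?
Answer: 21592/3 ≈ 7197.3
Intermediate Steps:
W = -302/9 (W = (2/9)*(-151) = -302/9 ≈ -33.556)
l(g) = 4*g² (l(g) = (2*g)*(2*g) = 4*g²)
W*(-60) + l(c(6, 6²)) = -302/9*(-60) + 4*(6²)² = 6040/3 + 4*36² = 6040/3 + 4*1296 = 6040/3 + 5184 = 21592/3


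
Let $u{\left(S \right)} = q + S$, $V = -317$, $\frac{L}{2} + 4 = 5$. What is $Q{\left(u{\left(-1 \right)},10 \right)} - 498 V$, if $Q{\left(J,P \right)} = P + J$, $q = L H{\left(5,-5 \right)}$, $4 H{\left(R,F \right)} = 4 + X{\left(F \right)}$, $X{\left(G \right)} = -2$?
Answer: $157876$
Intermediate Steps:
$L = 2$ ($L = -8 + 2 \cdot 5 = -8 + 10 = 2$)
$H{\left(R,F \right)} = \frac{1}{2}$ ($H{\left(R,F \right)} = \frac{4 - 2}{4} = \frac{1}{4} \cdot 2 = \frac{1}{2}$)
$q = 1$ ($q = 2 \cdot \frac{1}{2} = 1$)
$u{\left(S \right)} = 1 + S$
$Q{\left(J,P \right)} = J + P$
$Q{\left(u{\left(-1 \right)},10 \right)} - 498 V = \left(\left(1 - 1\right) + 10\right) - -157866 = \left(0 + 10\right) + 157866 = 10 + 157866 = 157876$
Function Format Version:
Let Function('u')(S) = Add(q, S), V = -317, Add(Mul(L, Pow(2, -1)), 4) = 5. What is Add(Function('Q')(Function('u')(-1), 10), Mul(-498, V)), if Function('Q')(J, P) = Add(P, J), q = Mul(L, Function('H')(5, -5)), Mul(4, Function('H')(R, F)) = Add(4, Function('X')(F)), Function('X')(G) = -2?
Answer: 157876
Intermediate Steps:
L = 2 (L = Add(-8, Mul(2, 5)) = Add(-8, 10) = 2)
Function('H')(R, F) = Rational(1, 2) (Function('H')(R, F) = Mul(Rational(1, 4), Add(4, -2)) = Mul(Rational(1, 4), 2) = Rational(1, 2))
q = 1 (q = Mul(2, Rational(1, 2)) = 1)
Function('u')(S) = Add(1, S)
Function('Q')(J, P) = Add(J, P)
Add(Function('Q')(Function('u')(-1), 10), Mul(-498, V)) = Add(Add(Add(1, -1), 10), Mul(-498, -317)) = Add(Add(0, 10), 157866) = Add(10, 157866) = 157876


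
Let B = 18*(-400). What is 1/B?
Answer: -1/7200 ≈ -0.00013889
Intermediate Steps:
B = -7200
1/B = 1/(-7200) = -1/7200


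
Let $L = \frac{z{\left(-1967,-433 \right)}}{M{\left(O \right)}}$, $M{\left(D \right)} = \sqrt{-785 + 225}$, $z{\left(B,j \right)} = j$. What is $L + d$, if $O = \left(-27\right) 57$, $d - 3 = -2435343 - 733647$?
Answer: $-3168987 + \frac{433 i \sqrt{35}}{140} \approx -3.169 \cdot 10^{6} + 18.298 i$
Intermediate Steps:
$d = -3168987$ ($d = 3 - 3168990 = -3168987$)
$O = -1539$
$M{\left(D \right)} = 4 i \sqrt{35}$ ($M{\left(D \right)} = \sqrt{-560} = 4 i \sqrt{35}$)
$L = \frac{433 i \sqrt{35}}{140}$ ($L = - \frac{433}{4 i \sqrt{35}} = - 433 \left(- \frac{i \sqrt{35}}{140}\right) = \frac{433 i \sqrt{35}}{140} \approx 18.298 i$)
$L + d = \frac{433 i \sqrt{35}}{140} - 3168987 = -3168987 + \frac{433 i \sqrt{35}}{140}$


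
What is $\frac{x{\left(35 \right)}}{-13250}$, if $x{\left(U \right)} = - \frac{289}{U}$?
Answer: $\frac{289}{463750} \approx 0.00062318$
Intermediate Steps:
$\frac{x{\left(35 \right)}}{-13250} = \frac{\left(-289\right) \frac{1}{35}}{-13250} = \left(-289\right) \frac{1}{35} \left(- \frac{1}{13250}\right) = \left(- \frac{289}{35}\right) \left(- \frac{1}{13250}\right) = \frac{289}{463750}$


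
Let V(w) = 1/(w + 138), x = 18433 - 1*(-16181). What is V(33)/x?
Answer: 1/5918994 ≈ 1.6895e-7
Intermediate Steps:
x = 34614 (x = 18433 + 16181 = 34614)
V(w) = 1/(138 + w)
V(33)/x = 1/((138 + 33)*34614) = (1/34614)/171 = (1/171)*(1/34614) = 1/5918994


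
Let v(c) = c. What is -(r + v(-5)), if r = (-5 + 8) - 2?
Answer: 4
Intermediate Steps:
r = 1 (r = 3 - 2 = 1)
-(r + v(-5)) = -(1 - 5) = -1*(-4) = 4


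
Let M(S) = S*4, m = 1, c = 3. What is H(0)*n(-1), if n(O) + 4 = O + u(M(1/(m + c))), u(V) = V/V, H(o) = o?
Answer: 0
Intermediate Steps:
M(S) = 4*S
u(V) = 1
n(O) = -3 + O (n(O) = -4 + (O + 1) = -4 + (1 + O) = -3 + O)
H(0)*n(-1) = 0*(-3 - 1) = 0*(-4) = 0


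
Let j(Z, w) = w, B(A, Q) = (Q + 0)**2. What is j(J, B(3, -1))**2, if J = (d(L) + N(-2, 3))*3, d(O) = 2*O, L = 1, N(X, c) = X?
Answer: 1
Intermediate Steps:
B(A, Q) = Q**2
J = 0 (J = (2*1 - 2)*3 = (2 - 2)*3 = 0*3 = 0)
j(J, B(3, -1))**2 = ((-1)**2)**2 = 1**2 = 1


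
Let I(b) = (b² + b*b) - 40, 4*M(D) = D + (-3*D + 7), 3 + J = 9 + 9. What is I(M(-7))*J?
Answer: 1815/8 ≈ 226.88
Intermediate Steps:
J = 15 (J = -3 + (9 + 9) = -3 + 18 = 15)
M(D) = 7/4 - D/2 (M(D) = (D + (-3*D + 7))/4 = (D + (7 - 3*D))/4 = (7 - 2*D)/4 = 7/4 - D/2)
I(b) = -40 + 2*b² (I(b) = (b² + b²) - 40 = 2*b² - 40 = -40 + 2*b²)
I(M(-7))*J = (-40 + 2*(7/4 - ½*(-7))²)*15 = (-40 + 2*(7/4 + 7/2)²)*15 = (-40 + 2*(21/4)²)*15 = (-40 + 2*(441/16))*15 = (-40 + 441/8)*15 = (121/8)*15 = 1815/8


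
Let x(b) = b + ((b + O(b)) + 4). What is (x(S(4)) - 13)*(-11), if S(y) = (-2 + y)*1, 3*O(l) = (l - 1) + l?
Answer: 44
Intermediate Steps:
O(l) = -1/3 + 2*l/3 (O(l) = ((l - 1) + l)/3 = ((-1 + l) + l)/3 = (-1 + 2*l)/3 = -1/3 + 2*l/3)
S(y) = -2 + y
x(b) = 11/3 + 8*b/3 (x(b) = b + ((b + (-1/3 + 2*b/3)) + 4) = b + ((-1/3 + 5*b/3) + 4) = b + (11/3 + 5*b/3) = 11/3 + 8*b/3)
(x(S(4)) - 13)*(-11) = ((11/3 + 8*(-2 + 4)/3) - 13)*(-11) = ((11/3 + (8/3)*2) - 13)*(-11) = ((11/3 + 16/3) - 13)*(-11) = (9 - 13)*(-11) = -4*(-11) = 44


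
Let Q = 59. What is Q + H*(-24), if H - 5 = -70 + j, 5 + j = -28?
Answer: 2411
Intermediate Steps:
j = -33 (j = -5 - 28 = -33)
H = -98 (H = 5 + (-70 - 33) = 5 - 103 = -98)
Q + H*(-24) = 59 - 98*(-24) = 59 + 2352 = 2411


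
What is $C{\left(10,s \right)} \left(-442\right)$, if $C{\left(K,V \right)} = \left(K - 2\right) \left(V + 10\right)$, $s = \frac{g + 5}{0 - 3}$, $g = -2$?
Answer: $-31824$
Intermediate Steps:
$s = -1$ ($s = \frac{-2 + 5}{0 - 3} = \frac{3}{-3} = 3 \left(- \frac{1}{3}\right) = -1$)
$C{\left(K,V \right)} = \left(-2 + K\right) \left(10 + V\right)$
$C{\left(10,s \right)} \left(-442\right) = \left(-20 - -2 + 10 \cdot 10 + 10 \left(-1\right)\right) \left(-442\right) = \left(-20 + 2 + 100 - 10\right) \left(-442\right) = 72 \left(-442\right) = -31824$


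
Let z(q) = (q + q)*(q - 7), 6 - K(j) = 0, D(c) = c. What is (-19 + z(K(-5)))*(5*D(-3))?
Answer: 465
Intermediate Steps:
K(j) = 6 (K(j) = 6 - 1*0 = 6 + 0 = 6)
z(q) = 2*q*(-7 + q) (z(q) = (2*q)*(-7 + q) = 2*q*(-7 + q))
(-19 + z(K(-5)))*(5*D(-3)) = (-19 + 2*6*(-7 + 6))*(5*(-3)) = (-19 + 2*6*(-1))*(-15) = (-19 - 12)*(-15) = -31*(-15) = 465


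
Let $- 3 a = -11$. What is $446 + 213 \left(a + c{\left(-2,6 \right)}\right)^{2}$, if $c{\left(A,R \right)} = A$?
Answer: $\frac{3113}{3} \approx 1037.7$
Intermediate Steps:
$a = \frac{11}{3}$ ($a = \left(- \frac{1}{3}\right) \left(-11\right) = \frac{11}{3} \approx 3.6667$)
$446 + 213 \left(a + c{\left(-2,6 \right)}\right)^{2} = 446 + 213 \left(\frac{11}{3} - 2\right)^{2} = 446 + 213 \left(\frac{5}{3}\right)^{2} = 446 + 213 \cdot \frac{25}{9} = 446 + \frac{1775}{3} = \frac{3113}{3}$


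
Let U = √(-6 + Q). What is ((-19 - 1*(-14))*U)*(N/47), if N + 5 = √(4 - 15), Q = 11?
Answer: 5*√5*(5 - I*√11)/47 ≈ 1.1894 - 0.78896*I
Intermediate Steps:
N = -5 + I*√11 (N = -5 + √(4 - 15) = -5 + √(-11) = -5 + I*√11 ≈ -5.0 + 3.3166*I)
U = √5 (U = √(-6 + 11) = √5 ≈ 2.2361)
((-19 - 1*(-14))*U)*(N/47) = ((-19 - 1*(-14))*√5)*((-5 + I*√11)/47) = ((-19 + 14)*√5)*((-5 + I*√11)*(1/47)) = (-5*√5)*(-5/47 + I*√11/47) = -5*√5*(-5/47 + I*√11/47)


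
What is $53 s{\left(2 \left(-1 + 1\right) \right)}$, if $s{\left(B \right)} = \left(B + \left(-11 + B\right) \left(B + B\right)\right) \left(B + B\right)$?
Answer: $0$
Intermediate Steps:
$s{\left(B \right)} = 2 B \left(B + 2 B \left(-11 + B\right)\right)$ ($s{\left(B \right)} = \left(B + \left(-11 + B\right) 2 B\right) 2 B = \left(B + 2 B \left(-11 + B\right)\right) 2 B = 2 B \left(B + 2 B \left(-11 + B\right)\right)$)
$53 s{\left(2 \left(-1 + 1\right) \right)} = 53 \left(2 \left(-1 + 1\right)\right)^{2} \left(-42 + 4 \cdot 2 \left(-1 + 1\right)\right) = 53 \left(2 \cdot 0\right)^{2} \left(-42 + 4 \cdot 2 \cdot 0\right) = 53 \cdot 0^{2} \left(-42 + 4 \cdot 0\right) = 53 \cdot 0 \left(-42 + 0\right) = 53 \cdot 0 \left(-42\right) = 53 \cdot 0 = 0$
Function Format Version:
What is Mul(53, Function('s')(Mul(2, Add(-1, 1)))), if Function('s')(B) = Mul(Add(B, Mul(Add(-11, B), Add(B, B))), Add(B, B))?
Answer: 0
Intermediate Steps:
Function('s')(B) = Mul(2, B, Add(B, Mul(2, B, Add(-11, B)))) (Function('s')(B) = Mul(Add(B, Mul(Add(-11, B), Mul(2, B))), Mul(2, B)) = Mul(Add(B, Mul(2, B, Add(-11, B))), Mul(2, B)) = Mul(2, B, Add(B, Mul(2, B, Add(-11, B)))))
Mul(53, Function('s')(Mul(2, Add(-1, 1)))) = Mul(53, Mul(Pow(Mul(2, Add(-1, 1)), 2), Add(-42, Mul(4, Mul(2, Add(-1, 1)))))) = Mul(53, Mul(Pow(Mul(2, 0), 2), Add(-42, Mul(4, Mul(2, 0))))) = Mul(53, Mul(Pow(0, 2), Add(-42, Mul(4, 0)))) = Mul(53, Mul(0, Add(-42, 0))) = Mul(53, Mul(0, -42)) = Mul(53, 0) = 0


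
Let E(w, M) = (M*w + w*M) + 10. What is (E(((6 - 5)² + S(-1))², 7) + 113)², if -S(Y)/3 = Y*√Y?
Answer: -6935 + 1848*I ≈ -6935.0 + 1848.0*I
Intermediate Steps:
S(Y) = -3*Y^(3/2) (S(Y) = -3*Y*√Y = -3*Y^(3/2))
E(w, M) = 10 + 2*M*w (E(w, M) = (M*w + M*w) + 10 = 2*M*w + 10 = 10 + 2*M*w)
(E(((6 - 5)² + S(-1))², 7) + 113)² = ((10 + 2*7*((6 - 5)² - (-3)*I)²) + 113)² = ((10 + 2*7*(1² - (-3)*I)²) + 113)² = ((10 + 2*7*(1 + 3*I)²) + 113)² = ((10 + 14*(1 + 3*I)²) + 113)² = (123 + 14*(1 + 3*I)²)²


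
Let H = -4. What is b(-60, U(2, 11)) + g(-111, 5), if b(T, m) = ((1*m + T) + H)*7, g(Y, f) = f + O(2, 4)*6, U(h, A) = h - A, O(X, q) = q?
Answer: -482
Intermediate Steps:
g(Y, f) = 24 + f (g(Y, f) = f + 4*6 = f + 24 = 24 + f)
b(T, m) = -28 + 7*T + 7*m (b(T, m) = ((1*m + T) - 4)*7 = ((m + T) - 4)*7 = ((T + m) - 4)*7 = (-4 + T + m)*7 = -28 + 7*T + 7*m)
b(-60, U(2, 11)) + g(-111, 5) = (-28 + 7*(-60) + 7*(2 - 1*11)) + (24 + 5) = (-28 - 420 + 7*(2 - 11)) + 29 = (-28 - 420 + 7*(-9)) + 29 = (-28 - 420 - 63) + 29 = -511 + 29 = -482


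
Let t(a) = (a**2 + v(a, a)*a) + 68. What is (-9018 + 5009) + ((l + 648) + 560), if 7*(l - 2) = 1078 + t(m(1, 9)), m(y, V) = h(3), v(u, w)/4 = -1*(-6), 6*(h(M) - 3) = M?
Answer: -73403/28 ≈ -2621.5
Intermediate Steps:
h(M) = 3 + M/6
v(u, w) = 24 (v(u, w) = 4*(-1*(-6)) = 4*6 = 24)
m(y, V) = 7/2 (m(y, V) = 3 + (1/6)*3 = 3 + 1/2 = 7/2)
t(a) = 68 + a**2 + 24*a (t(a) = (a**2 + 24*a) + 68 = 68 + a**2 + 24*a)
l = 5025/28 (l = 2 + (1078 + (68 + (7/2)**2 + 24*(7/2)))/7 = 2 + (1078 + (68 + 49/4 + 84))/7 = 2 + (1078 + 657/4)/7 = 2 + (1/7)*(4969/4) = 2 + 4969/28 = 5025/28 ≈ 179.46)
(-9018 + 5009) + ((l + 648) + 560) = (-9018 + 5009) + ((5025/28 + 648) + 560) = -4009 + (23169/28 + 560) = -4009 + 38849/28 = -73403/28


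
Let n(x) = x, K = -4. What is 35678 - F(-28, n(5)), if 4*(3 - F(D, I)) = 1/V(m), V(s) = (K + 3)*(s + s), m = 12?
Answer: 3424799/96 ≈ 35675.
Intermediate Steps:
V(s) = -2*s (V(s) = (-4 + 3)*(s + s) = -2*s)
F(D, I) = 289/96 (F(D, I) = 3 - 1/(4*((-2*12))) = 3 - ¼/(-24) = 3 - ¼*(-1/24) = 3 + 1/96 = 289/96)
35678 - F(-28, n(5)) = 35678 - 1*289/96 = 35678 - 289/96 = 3424799/96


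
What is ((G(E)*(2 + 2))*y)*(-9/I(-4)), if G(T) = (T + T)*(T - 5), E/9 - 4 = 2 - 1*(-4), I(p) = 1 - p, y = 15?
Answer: -1652400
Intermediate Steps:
E = 90 (E = 36 + 9*(2 - 1*(-4)) = 36 + 9*(2 + 4) = 36 + 9*6 = 36 + 54 = 90)
G(T) = 2*T*(-5 + T) (G(T) = (2*T)*(-5 + T) = 2*T*(-5 + T))
((G(E)*(2 + 2))*y)*(-9/I(-4)) = (((2*90*(-5 + 90))*(2 + 2))*15)*(-9/(1 - 1*(-4))) = (((2*90*85)*4)*15)*(-9/(1 + 4)) = ((15300*4)*15)*(-9/5) = (61200*15)*(-9*1/5) = 918000*(-9/5) = -1652400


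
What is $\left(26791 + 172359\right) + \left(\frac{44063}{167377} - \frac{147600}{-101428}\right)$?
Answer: $\frac{845235459516141}{4244178589} \approx 1.9915 \cdot 10^{5}$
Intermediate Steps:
$\left(26791 + 172359\right) + \left(\frac{44063}{167377} - \frac{147600}{-101428}\right) = 199150 + \left(44063 \cdot \frac{1}{167377} - - \frac{36900}{25357}\right) = 199150 + \left(\frac{44063}{167377} + \frac{36900}{25357}\right) = 199150 + \frac{7293516791}{4244178589} = \frac{845235459516141}{4244178589}$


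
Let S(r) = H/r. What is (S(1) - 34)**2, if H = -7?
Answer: 1681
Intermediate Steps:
S(r) = -7/r
(S(1) - 34)**2 = (-7/1 - 34)**2 = (-7*1 - 34)**2 = (-7 - 34)**2 = (-41)**2 = 1681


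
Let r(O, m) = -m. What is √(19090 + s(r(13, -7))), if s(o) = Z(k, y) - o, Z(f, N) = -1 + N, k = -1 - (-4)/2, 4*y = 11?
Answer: √76339/2 ≈ 138.15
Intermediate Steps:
y = 11/4 (y = (¼)*11 = 11/4 ≈ 2.7500)
k = 1 (k = -1 - (-4)/2 = -1 - 1*(-2) = -1 + 2 = 1)
s(o) = 7/4 - o (s(o) = (-1 + 11/4) - o = 7/4 - o)
√(19090 + s(r(13, -7))) = √(19090 + (7/4 - (-1)*(-7))) = √(19090 + (7/4 - 1*7)) = √(19090 + (7/4 - 7)) = √(19090 - 21/4) = √(76339/4) = √76339/2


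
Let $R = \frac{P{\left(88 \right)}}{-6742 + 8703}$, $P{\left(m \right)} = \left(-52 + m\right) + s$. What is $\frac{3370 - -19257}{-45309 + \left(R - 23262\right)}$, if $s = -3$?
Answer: $- \frac{44371547}{134467698} \approx -0.32998$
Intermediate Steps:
$P{\left(m \right)} = -55 + m$ ($P{\left(m \right)} = \left(-52 + m\right) - 3 = -55 + m$)
$R = \frac{33}{1961}$ ($R = \frac{-55 + 88}{-6742 + 8703} = \frac{33}{1961} \approx 0.016828$)
$\frac{3370 - -19257}{-45309 + \left(R - 23262\right)} = \frac{3370 - -19257}{-45309 + \left(\frac{33}{1961} - 23262\right)} = \frac{3370 + 19257}{-45309 - \frac{45616749}{1961}} = \frac{22627}{- \frac{134467698}{1961}} = 22627 \left(- \frac{1961}{134467698}\right) = - \frac{44371547}{134467698}$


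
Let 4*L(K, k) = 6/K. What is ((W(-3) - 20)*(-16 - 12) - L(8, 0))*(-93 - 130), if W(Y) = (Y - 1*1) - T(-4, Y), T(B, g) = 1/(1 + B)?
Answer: -7091177/48 ≈ -1.4773e+5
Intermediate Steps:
W(Y) = -2/3 + Y (W(Y) = (Y - 1*1) - 1/(1 - 4) = (Y - 1) - 1/(-3) = (-1 + Y) - 1*(-1/3) = (-1 + Y) + 1/3 = -2/3 + Y)
L(K, k) = 3/(2*K) (L(K, k) = (6/K)/4 = 3/(2*K))
((W(-3) - 20)*(-16 - 12) - L(8, 0))*(-93 - 130) = (((-2/3 - 3) - 20)*(-16 - 12) - 3/(2*8))*(-93 - 130) = ((-11/3 - 20)*(-28) - 3/(2*8))*(-223) = (-71/3*(-28) - 1*3/16)*(-223) = (1988/3 - 3/16)*(-223) = (31799/48)*(-223) = -7091177/48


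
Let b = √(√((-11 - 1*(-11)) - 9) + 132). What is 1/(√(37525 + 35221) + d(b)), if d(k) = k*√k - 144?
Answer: 1/(-144 + √72746 + 3^(¾)*(44 + I)^(¾)) ≈ 0.006073 - 2.448e-5*I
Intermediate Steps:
b = √(132 + 3*I) (b = √(√((-11 + 11) - 9) + 132) = √(√(0 - 9) + 132) = √(√(-9) + 132) = √(3*I + 132) = √(132 + 3*I) ≈ 11.49 + 0.1305*I)
d(k) = -144 + k^(3/2) (d(k) = k^(3/2) - 144 = -144 + k^(3/2))
1/(√(37525 + 35221) + d(b)) = 1/(√(37525 + 35221) + (-144 + (√(132 + 3*I))^(3/2))) = 1/(√72746 + (-144 + (132 + 3*I)^(¾))) = 1/(-144 + √72746 + (132 + 3*I)^(¾))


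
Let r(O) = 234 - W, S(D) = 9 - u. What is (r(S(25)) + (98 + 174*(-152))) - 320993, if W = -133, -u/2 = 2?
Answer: -346976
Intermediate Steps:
u = -4 (u = -2*2 = -4)
S(D) = 13 (S(D) = 9 - 1*(-4) = 9 + 4 = 13)
r(O) = 367 (r(O) = 234 - 1*(-133) = 234 + 133 = 367)
(r(S(25)) + (98 + 174*(-152))) - 320993 = (367 + (98 + 174*(-152))) - 320993 = (367 + (98 - 26448)) - 320993 = (367 - 26350) - 320993 = -25983 - 320993 = -346976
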